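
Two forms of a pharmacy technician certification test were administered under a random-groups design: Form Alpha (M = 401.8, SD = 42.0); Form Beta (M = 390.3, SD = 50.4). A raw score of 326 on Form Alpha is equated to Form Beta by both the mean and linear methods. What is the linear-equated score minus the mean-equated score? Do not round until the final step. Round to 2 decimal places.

-15.16

Mean-equated: 326 + (390.3 − 401.8) = 314.50
Linear-equated: (50.4/42.0)(326 − 401.8) + 390.3 = 299.340
Difference = 299.340 − 314.50 = -15.16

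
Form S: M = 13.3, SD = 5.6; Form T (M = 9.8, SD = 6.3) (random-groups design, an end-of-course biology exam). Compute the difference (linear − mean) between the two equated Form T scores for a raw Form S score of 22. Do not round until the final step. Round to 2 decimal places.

Mean-equated: 22 + (9.8 − 13.3) = 18.50
Linear-equated: (6.3/5.6)(22 − 13.3) + 9.8 = 19.587
Difference = 19.587 − 18.50 = 1.09

1.09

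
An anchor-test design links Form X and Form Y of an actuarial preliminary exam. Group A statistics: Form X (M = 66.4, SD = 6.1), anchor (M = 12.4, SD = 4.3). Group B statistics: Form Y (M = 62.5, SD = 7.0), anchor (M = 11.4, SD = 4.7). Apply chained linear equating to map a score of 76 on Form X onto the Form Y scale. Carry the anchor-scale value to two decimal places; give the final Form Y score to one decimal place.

74.1

Form X → anchor (Group A): v = (4.3/6.1)(76 − 66.4) + 12.4 = 19.17
anchor → Form Y (Group B): y = (7.0/4.7)(19.17 − 11.4) + 62.5 = 74.1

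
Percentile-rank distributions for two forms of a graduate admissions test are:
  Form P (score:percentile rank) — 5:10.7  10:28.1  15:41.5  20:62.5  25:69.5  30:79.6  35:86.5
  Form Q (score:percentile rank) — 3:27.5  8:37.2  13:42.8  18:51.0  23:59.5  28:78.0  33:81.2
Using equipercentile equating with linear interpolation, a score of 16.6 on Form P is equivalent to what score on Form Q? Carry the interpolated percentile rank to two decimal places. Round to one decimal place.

PR of 16.6 on Form P: 41.5 + (16.6 − 15)/(20 − 15) × (62.5 − 41.5) = 48.22
On Form Q, PR 48.22 falls between score 13 (PR 42.8) and 18 (PR 51.0).
Interpolate: 13 + (48.22 − 42.8)/(51.0 − 42.8) × (18 − 13) = 16.3

16.3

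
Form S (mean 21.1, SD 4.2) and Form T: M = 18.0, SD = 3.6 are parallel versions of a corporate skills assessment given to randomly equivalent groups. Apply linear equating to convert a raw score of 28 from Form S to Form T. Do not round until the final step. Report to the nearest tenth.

23.9

Linear equating: y = (SD_Y/SD_X)(x − M_X) + M_Y
y = (3.6/4.2)(28 − 21.1) + 18.0
y = 0.857143 × 6.9 + 18.0 = 5.9143 + 18.0 = 23.9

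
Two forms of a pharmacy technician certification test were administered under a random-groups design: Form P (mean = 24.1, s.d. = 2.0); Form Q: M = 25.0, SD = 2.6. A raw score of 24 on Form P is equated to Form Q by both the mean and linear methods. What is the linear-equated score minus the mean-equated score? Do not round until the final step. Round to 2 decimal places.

-0.03

Mean-equated: 24 + (25.0 − 24.1) = 24.90
Linear-equated: (2.6/2.0)(24 − 24.1) + 25.0 = 24.870
Difference = 24.870 − 24.90 = -0.03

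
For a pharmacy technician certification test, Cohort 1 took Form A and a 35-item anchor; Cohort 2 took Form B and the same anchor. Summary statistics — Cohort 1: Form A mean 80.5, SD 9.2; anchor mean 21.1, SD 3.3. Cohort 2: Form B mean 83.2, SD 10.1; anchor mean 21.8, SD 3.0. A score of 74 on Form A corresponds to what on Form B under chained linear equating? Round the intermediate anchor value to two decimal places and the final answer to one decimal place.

Form A → anchor (Cohort 1): v = (3.3/9.2)(74 − 80.5) + 21.1 = 18.77
anchor → Form B (Cohort 2): y = (10.1/3.0)(18.77 − 21.8) + 83.2 = 73.0

73.0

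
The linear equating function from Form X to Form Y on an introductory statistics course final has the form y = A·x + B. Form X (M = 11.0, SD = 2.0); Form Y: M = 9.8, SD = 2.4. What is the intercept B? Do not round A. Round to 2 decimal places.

-3.40

A = SD_Y / SD_X = 2.4 / 2.0 = 1.200000
B = M_Y − A·M_X = 9.8 − 1.200000 × 11.0 = -3.40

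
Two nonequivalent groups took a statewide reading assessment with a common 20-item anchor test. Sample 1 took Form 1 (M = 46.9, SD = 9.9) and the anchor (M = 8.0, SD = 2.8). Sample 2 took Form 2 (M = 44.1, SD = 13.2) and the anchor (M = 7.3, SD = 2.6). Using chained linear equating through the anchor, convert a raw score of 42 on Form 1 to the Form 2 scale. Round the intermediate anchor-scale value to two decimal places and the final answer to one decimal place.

40.6

Form 1 → anchor (Sample 1): v = (2.8/9.9)(42 − 46.9) + 8.0 = 6.61
anchor → Form 2 (Sample 2): y = (13.2/2.6)(6.61 − 7.3) + 44.1 = 40.6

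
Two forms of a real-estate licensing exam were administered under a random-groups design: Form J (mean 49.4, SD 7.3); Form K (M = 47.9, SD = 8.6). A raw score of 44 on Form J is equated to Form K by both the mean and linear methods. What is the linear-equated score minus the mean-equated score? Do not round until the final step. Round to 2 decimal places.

Mean-equated: 44 + (47.9 − 49.4) = 42.50
Linear-equated: (8.6/7.3)(44 − 49.4) + 47.9 = 41.538
Difference = 41.538 − 42.50 = -0.96

-0.96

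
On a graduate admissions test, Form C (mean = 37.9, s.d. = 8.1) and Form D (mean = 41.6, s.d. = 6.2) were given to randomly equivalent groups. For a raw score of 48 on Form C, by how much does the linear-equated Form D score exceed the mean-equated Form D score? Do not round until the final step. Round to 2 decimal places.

Mean-equated: 48 + (41.6 − 37.9) = 51.70
Linear-equated: (6.2/8.1)(48 − 37.9) + 41.6 = 49.331
Difference = 49.331 − 51.70 = -2.37

-2.37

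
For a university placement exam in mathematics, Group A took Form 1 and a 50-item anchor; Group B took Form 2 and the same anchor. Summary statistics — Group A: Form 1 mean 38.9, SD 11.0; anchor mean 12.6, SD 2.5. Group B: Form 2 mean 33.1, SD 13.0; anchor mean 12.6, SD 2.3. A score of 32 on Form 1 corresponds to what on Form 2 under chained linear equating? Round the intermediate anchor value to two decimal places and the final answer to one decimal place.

Form 1 → anchor (Group A): v = (2.5/11.0)(32 − 38.9) + 12.6 = 11.03
anchor → Form 2 (Group B): y = (13.0/2.3)(11.03 − 12.6) + 33.1 = 24.2

24.2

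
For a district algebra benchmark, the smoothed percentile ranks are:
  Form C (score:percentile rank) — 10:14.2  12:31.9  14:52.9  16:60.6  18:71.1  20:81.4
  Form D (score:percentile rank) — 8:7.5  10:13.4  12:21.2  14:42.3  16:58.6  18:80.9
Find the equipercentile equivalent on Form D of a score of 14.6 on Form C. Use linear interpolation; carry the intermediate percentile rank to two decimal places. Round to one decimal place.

15.6

PR of 14.6 on Form C: 52.9 + (14.6 − 14)/(16 − 14) × (60.6 − 52.9) = 55.21
On Form D, PR 55.21 falls between score 14 (PR 42.3) and 16 (PR 58.6).
Interpolate: 14 + (55.21 − 42.3)/(58.6 − 42.3) × (16 − 14) = 15.6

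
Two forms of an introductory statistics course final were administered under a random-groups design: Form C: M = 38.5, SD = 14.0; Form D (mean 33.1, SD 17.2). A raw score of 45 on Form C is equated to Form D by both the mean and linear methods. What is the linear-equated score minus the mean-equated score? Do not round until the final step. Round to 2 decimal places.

1.49

Mean-equated: 45 + (33.1 − 38.5) = 39.60
Linear-equated: (17.2/14.0)(45 − 38.5) + 33.1 = 41.086
Difference = 41.086 − 39.60 = 1.49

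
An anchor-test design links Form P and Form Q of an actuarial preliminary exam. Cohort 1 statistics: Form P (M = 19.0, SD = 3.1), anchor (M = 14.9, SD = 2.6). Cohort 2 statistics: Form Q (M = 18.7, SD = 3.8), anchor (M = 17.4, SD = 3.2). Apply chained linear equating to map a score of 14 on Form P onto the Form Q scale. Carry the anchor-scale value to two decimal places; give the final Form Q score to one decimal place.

10.8

Form P → anchor (Cohort 1): v = (2.6/3.1)(14 − 19.0) + 14.9 = 10.71
anchor → Form Q (Cohort 2): y = (3.8/3.2)(10.71 − 17.4) + 18.7 = 10.8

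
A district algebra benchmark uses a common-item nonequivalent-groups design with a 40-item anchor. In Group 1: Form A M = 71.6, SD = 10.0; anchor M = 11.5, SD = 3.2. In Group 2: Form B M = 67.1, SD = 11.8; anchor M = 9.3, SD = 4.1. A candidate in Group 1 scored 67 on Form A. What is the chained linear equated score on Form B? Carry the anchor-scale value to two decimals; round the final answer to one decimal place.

69.2

Form A → anchor (Group 1): v = (3.2/10.0)(67 − 71.6) + 11.5 = 10.03
anchor → Form B (Group 2): y = (11.8/4.1)(10.03 − 9.3) + 67.1 = 69.2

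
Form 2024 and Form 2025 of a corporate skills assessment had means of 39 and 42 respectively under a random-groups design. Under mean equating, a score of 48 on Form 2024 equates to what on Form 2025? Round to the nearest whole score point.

51

Mean equating: y = x + (M_Y − M_X) = 48 + (42 − 39) = 51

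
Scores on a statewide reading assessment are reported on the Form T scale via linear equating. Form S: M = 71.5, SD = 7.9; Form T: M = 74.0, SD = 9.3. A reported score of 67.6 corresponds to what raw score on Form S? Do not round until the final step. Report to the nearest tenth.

66.1

Invert y = (SD_Y/SD_X)(x − M_X) + M_Y:
x = (SD_X/SD_Y)(y − M_Y) + M_X = (7.9/9.3)(67.6 − 74.0) + 71.5
x = 0.849462 × -6.400 + 71.5 = 66.1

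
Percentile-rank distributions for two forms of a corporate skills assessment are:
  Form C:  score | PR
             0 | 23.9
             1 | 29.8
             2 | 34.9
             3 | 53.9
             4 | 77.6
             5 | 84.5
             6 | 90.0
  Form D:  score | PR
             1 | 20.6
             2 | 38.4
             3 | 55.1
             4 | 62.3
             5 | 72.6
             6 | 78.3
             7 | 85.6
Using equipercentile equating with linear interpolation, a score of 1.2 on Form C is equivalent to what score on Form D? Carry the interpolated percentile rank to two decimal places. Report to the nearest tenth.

1.6

PR of 1.2 on Form C: 29.8 + (1.2 − 1)/(2 − 1) × (34.9 − 29.8) = 30.82
On Form D, PR 30.82 falls between score 1 (PR 20.6) and 2 (PR 38.4).
Interpolate: 1 + (30.82 − 20.6)/(38.4 − 20.6) × (2 − 1) = 1.6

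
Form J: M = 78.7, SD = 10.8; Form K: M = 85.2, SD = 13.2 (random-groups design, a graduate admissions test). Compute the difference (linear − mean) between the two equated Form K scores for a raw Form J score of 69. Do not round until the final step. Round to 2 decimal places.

-2.16

Mean-equated: 69 + (85.2 − 78.7) = 75.50
Linear-equated: (13.2/10.8)(69 − 78.7) + 85.2 = 73.344
Difference = 73.344 − 75.50 = -2.16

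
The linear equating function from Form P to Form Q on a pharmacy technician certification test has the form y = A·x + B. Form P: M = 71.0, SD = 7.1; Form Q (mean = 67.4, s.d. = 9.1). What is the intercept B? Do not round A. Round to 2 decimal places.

A = SD_Y / SD_X = 9.1 / 7.1 = 1.281690
B = M_Y − A·M_X = 67.4 − 1.281690 × 71.0 = -23.60

-23.60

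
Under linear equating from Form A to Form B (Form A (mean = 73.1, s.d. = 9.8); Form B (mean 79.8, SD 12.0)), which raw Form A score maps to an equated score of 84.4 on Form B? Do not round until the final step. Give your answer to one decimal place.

Invert y = (SD_Y/SD_X)(x − M_X) + M_Y:
x = (SD_X/SD_Y)(y − M_Y) + M_X = (9.8/12.0)(84.4 − 79.8) + 73.1
x = 0.816667 × 4.600 + 73.1 = 76.9

76.9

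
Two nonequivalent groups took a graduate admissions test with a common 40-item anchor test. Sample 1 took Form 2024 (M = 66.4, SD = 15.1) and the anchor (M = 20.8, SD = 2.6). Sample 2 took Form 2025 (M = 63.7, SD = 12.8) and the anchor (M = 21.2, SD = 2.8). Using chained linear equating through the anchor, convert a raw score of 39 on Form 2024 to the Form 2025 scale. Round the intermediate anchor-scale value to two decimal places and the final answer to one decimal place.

Form 2024 → anchor (Sample 1): v = (2.6/15.1)(39 − 66.4) + 20.8 = 16.08
anchor → Form 2025 (Sample 2): y = (12.8/2.8)(16.08 − 21.2) + 63.7 = 40.3

40.3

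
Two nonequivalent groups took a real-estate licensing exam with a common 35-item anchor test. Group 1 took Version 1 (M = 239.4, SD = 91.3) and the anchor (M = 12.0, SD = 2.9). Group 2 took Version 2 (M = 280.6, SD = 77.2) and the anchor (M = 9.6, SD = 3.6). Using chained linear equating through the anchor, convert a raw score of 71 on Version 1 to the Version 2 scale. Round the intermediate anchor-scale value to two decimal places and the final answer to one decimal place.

Version 1 → anchor (Group 1): v = (2.9/91.3)(71 − 239.4) + 12.0 = 6.65
anchor → Version 2 (Group 2): y = (77.2/3.6)(6.65 − 9.6) + 280.6 = 217.3

217.3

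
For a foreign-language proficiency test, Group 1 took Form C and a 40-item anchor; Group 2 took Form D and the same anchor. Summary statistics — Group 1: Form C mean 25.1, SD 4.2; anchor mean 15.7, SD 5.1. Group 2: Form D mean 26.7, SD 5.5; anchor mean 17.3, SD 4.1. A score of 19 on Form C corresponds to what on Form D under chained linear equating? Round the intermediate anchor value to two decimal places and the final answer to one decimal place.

14.6

Form C → anchor (Group 1): v = (5.1/4.2)(19 − 25.1) + 15.7 = 8.29
anchor → Form D (Group 2): y = (5.5/4.1)(8.29 − 17.3) + 26.7 = 14.6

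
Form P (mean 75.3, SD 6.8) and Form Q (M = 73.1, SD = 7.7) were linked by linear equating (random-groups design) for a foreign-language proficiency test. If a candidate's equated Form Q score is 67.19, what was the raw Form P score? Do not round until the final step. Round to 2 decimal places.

70.08

Invert y = (SD_Y/SD_X)(x − M_X) + M_Y:
x = (SD_X/SD_Y)(y − M_Y) + M_X = (6.8/7.7)(67.19 − 73.1) + 75.3
x = 0.883117 × -5.910 + 75.3 = 70.08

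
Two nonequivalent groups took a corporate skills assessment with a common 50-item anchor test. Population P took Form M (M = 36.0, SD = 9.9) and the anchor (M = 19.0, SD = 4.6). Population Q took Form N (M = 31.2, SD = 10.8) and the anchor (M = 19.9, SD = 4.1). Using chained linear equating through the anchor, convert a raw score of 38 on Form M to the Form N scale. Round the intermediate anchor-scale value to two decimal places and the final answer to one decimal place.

Form M → anchor (Population P): v = (4.6/9.9)(38 − 36.0) + 19.0 = 19.93
anchor → Form N (Population Q): y = (10.8/4.1)(19.93 − 19.9) + 31.2 = 31.3

31.3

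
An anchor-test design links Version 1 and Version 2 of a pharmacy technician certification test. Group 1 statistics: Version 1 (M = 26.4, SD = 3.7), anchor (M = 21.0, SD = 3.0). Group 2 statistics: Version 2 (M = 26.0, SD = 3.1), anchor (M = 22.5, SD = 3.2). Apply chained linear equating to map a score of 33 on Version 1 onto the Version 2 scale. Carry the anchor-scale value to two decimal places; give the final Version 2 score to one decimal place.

Version 1 → anchor (Group 1): v = (3.0/3.7)(33 − 26.4) + 21.0 = 26.35
anchor → Version 2 (Group 2): y = (3.1/3.2)(26.35 − 22.5) + 26.0 = 29.7

29.7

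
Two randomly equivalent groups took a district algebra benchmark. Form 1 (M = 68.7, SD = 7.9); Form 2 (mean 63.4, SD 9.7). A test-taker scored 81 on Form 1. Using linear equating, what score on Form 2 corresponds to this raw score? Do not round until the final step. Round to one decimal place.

78.5

Linear equating: y = (SD_Y/SD_X)(x − M_X) + M_Y
y = (9.7/7.9)(81 − 68.7) + 63.4
y = 1.227848 × 12.3 + 63.4 = 15.1025 + 63.4 = 78.5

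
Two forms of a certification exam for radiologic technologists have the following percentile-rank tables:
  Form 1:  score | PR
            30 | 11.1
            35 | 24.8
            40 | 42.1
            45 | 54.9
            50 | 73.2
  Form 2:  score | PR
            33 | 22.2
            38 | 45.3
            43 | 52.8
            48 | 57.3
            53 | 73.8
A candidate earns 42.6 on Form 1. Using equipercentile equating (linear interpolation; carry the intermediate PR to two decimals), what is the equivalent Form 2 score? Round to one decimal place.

40.3

PR of 42.6 on Form 1: 42.1 + (42.6 − 40)/(45 − 40) × (54.9 − 42.1) = 48.76
On Form 2, PR 48.76 falls between score 38 (PR 45.3) and 43 (PR 52.8).
Interpolate: 38 + (48.76 − 45.3)/(52.8 − 45.3) × (43 − 38) = 40.3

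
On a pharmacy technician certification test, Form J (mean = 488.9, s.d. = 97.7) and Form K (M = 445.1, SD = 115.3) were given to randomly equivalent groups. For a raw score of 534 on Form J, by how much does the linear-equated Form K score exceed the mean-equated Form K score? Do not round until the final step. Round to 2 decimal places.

8.12

Mean-equated: 534 + (445.1 − 488.9) = 490.20
Linear-equated: (115.3/97.7)(534 − 488.9) + 445.1 = 498.324
Difference = 498.324 − 490.20 = 8.12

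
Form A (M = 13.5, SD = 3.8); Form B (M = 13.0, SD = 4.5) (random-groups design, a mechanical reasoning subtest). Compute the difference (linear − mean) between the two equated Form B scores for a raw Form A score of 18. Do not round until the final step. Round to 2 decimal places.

Mean-equated: 18 + (13.0 − 13.5) = 17.50
Linear-equated: (4.5/3.8)(18 − 13.5) + 13.0 = 18.329
Difference = 18.329 − 17.50 = 0.83

0.83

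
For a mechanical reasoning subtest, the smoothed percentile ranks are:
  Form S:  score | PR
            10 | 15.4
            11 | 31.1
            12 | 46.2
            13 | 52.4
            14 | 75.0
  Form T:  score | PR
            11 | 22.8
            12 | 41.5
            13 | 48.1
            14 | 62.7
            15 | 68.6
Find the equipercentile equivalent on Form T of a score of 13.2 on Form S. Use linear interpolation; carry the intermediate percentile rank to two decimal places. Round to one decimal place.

13.6

PR of 13.2 on Form S: 52.4 + (13.2 − 13)/(14 − 13) × (75.0 − 52.4) = 56.92
On Form T, PR 56.92 falls between score 13 (PR 48.1) and 14 (PR 62.7).
Interpolate: 13 + (56.92 − 48.1)/(62.7 − 48.1) × (14 − 13) = 13.6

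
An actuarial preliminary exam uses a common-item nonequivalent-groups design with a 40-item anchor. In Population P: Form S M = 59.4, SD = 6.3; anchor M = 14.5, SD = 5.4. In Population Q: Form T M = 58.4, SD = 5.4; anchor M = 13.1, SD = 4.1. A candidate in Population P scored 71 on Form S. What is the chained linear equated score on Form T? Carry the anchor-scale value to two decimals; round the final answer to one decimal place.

Form S → anchor (Population P): v = (5.4/6.3)(71 − 59.4) + 14.5 = 24.44
anchor → Form T (Population Q): y = (5.4/4.1)(24.44 − 13.1) + 58.4 = 73.3

73.3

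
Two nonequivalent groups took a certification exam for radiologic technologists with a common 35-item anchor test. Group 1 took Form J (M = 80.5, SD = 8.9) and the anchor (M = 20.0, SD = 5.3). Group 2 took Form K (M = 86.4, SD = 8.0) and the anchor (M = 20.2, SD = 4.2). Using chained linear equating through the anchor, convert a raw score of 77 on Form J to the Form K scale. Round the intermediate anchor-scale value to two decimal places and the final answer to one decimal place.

82.1

Form J → anchor (Group 1): v = (5.3/8.9)(77 − 80.5) + 20.0 = 17.92
anchor → Form K (Group 2): y = (8.0/4.2)(17.92 − 20.2) + 86.4 = 82.1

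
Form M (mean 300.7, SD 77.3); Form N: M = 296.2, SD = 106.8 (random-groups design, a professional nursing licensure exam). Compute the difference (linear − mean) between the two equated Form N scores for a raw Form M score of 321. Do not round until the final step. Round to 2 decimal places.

7.75

Mean-equated: 321 + (296.2 − 300.7) = 316.50
Linear-equated: (106.8/77.3)(321 − 300.7) + 296.2 = 324.247
Difference = 324.247 − 316.50 = 7.75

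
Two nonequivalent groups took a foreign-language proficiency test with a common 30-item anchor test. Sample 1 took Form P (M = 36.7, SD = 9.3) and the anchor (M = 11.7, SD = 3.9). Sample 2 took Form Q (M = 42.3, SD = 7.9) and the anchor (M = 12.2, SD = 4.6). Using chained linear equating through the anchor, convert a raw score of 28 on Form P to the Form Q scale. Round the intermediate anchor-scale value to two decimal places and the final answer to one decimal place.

Form P → anchor (Sample 1): v = (3.9/9.3)(28 − 36.7) + 11.7 = 8.05
anchor → Form Q (Sample 2): y = (7.9/4.6)(8.05 − 12.2) + 42.3 = 35.2

35.2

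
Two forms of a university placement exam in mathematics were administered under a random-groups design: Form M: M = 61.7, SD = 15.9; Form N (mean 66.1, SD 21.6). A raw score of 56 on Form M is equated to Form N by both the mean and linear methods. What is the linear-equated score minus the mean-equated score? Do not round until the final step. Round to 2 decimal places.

Mean-equated: 56 + (66.1 − 61.7) = 60.40
Linear-equated: (21.6/15.9)(56 − 61.7) + 66.1 = 58.357
Difference = 58.357 − 60.40 = -2.04

-2.04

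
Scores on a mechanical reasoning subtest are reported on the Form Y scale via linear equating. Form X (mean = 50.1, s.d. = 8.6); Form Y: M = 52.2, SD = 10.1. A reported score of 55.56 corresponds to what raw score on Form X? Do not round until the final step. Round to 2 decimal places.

Invert y = (SD_Y/SD_X)(x − M_X) + M_Y:
x = (SD_X/SD_Y)(y − M_Y) + M_X = (8.6/10.1)(55.56 − 52.2) + 50.1
x = 0.851485 × 3.360 + 50.1 = 52.96

52.96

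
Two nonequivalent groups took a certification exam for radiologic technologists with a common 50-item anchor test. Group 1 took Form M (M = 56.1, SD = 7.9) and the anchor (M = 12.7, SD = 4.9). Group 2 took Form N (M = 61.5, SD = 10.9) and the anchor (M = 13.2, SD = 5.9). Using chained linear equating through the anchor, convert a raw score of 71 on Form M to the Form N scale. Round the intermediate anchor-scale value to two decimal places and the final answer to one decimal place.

Form M → anchor (Group 1): v = (4.9/7.9)(71 − 56.1) + 12.7 = 21.94
anchor → Form N (Group 2): y = (10.9/5.9)(21.94 − 13.2) + 61.5 = 77.6

77.6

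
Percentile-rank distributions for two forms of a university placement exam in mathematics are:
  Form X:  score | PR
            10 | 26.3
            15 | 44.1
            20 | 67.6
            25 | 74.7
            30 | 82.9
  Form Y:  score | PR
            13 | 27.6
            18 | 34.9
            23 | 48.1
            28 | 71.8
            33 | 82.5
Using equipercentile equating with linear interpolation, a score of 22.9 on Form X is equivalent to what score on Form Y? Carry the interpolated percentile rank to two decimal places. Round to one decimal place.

PR of 22.9 on Form X: 67.6 + (22.9 − 20)/(25 − 20) × (74.7 − 67.6) = 71.72
On Form Y, PR 71.72 falls between score 23 (PR 48.1) and 28 (PR 71.8).
Interpolate: 23 + (71.72 − 48.1)/(71.8 − 48.1) × (28 − 23) = 28.0

28.0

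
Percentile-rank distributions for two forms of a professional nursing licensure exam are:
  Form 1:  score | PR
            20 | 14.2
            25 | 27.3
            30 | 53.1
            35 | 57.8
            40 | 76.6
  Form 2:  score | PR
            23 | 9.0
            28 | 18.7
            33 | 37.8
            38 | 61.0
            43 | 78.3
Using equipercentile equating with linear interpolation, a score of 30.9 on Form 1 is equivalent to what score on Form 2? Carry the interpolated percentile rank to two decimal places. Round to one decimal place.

36.5

PR of 30.9 on Form 1: 53.1 + (30.9 − 30)/(35 − 30) × (57.8 − 53.1) = 53.95
On Form 2, PR 53.95 falls between score 33 (PR 37.8) and 38 (PR 61.0).
Interpolate: 33 + (53.95 − 37.8)/(61.0 − 37.8) × (38 − 33) = 36.5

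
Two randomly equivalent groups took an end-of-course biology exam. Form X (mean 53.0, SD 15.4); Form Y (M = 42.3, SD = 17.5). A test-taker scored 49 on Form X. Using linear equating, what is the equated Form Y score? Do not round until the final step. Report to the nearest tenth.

Linear equating: y = (SD_Y/SD_X)(x − M_X) + M_Y
y = (17.5/15.4)(49 − 53.0) + 42.3
y = 1.136364 × -4.0 + 42.3 = -4.5455 + 42.3 = 37.8

37.8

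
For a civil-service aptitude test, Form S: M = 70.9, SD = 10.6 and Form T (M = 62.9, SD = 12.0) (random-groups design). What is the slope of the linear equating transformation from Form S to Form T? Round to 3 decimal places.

1.132

A = SD_Y / SD_X = 12.0 / 10.6 = 1.132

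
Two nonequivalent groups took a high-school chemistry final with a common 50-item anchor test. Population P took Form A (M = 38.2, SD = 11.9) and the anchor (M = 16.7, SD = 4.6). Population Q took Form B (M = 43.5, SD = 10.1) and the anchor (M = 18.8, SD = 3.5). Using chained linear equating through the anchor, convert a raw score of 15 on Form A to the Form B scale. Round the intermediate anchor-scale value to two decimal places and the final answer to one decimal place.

11.6

Form A → anchor (Population P): v = (4.6/11.9)(15 − 38.2) + 16.7 = 7.73
anchor → Form B (Population Q): y = (10.1/3.5)(7.73 − 18.8) + 43.5 = 11.6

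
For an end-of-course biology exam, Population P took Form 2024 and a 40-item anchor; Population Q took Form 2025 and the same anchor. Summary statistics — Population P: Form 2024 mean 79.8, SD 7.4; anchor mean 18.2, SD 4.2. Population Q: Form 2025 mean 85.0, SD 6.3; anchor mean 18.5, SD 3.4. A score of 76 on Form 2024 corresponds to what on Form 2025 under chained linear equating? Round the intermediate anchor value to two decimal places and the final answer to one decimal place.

Form 2024 → anchor (Population P): v = (4.2/7.4)(76 − 79.8) + 18.2 = 16.04
anchor → Form 2025 (Population Q): y = (6.3/3.4)(16.04 − 18.5) + 85.0 = 80.4

80.4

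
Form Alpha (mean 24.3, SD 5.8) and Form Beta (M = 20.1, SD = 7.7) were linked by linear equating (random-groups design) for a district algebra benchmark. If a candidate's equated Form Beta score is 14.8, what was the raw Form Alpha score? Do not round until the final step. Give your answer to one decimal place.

Invert y = (SD_Y/SD_X)(x − M_X) + M_Y:
x = (SD_X/SD_Y)(y − M_Y) + M_X = (5.8/7.7)(14.8 − 20.1) + 24.3
x = 0.753247 × -5.300 + 24.3 = 20.3

20.3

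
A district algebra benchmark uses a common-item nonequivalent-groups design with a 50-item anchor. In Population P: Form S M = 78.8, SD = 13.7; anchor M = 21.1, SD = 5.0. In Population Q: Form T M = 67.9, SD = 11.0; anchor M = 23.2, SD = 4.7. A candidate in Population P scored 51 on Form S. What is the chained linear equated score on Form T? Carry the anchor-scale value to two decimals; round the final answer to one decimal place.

Form S → anchor (Population P): v = (5.0/13.7)(51 − 78.8) + 21.1 = 10.95
anchor → Form T (Population Q): y = (11.0/4.7)(10.95 − 23.2) + 67.9 = 39.2

39.2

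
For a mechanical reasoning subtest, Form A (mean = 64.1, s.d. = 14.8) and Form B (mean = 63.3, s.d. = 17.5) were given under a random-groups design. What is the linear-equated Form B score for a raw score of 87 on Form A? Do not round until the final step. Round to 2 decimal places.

90.38

Linear equating: y = (SD_Y/SD_X)(x − M_X) + M_Y
y = (17.5/14.8)(87 − 64.1) + 63.3
y = 1.182432 × 22.9 + 63.3 = 27.0777 + 63.3 = 90.38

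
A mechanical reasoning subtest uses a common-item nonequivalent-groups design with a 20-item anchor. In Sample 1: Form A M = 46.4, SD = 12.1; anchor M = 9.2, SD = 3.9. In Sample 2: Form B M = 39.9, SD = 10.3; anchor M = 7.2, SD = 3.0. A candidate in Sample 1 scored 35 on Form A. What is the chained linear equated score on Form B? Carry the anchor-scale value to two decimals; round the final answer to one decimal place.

34.2

Form A → anchor (Sample 1): v = (3.9/12.1)(35 − 46.4) + 9.2 = 5.53
anchor → Form B (Sample 2): y = (10.3/3.0)(5.53 − 7.2) + 39.9 = 34.2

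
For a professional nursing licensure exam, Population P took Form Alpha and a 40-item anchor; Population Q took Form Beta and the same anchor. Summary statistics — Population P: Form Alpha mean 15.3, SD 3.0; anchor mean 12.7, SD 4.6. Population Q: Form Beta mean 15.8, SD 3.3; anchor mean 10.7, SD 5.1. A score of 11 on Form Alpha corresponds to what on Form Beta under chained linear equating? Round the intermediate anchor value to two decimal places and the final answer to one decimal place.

12.8

Form Alpha → anchor (Population P): v = (4.6/3.0)(11 − 15.3) + 12.7 = 6.11
anchor → Form Beta (Population Q): y = (3.3/5.1)(6.11 − 10.7) + 15.8 = 12.8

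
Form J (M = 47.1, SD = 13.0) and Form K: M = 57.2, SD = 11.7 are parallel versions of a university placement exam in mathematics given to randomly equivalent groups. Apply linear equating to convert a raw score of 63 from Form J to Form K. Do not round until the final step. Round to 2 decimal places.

71.51

Linear equating: y = (SD_Y/SD_X)(x − M_X) + M_Y
y = (11.7/13.0)(63 − 47.1) + 57.2
y = 0.900000 × 15.9 + 57.2 = 14.3100 + 57.2 = 71.51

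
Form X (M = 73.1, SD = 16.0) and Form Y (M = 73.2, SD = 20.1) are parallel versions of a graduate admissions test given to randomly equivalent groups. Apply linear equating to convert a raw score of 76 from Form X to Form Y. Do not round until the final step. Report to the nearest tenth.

Linear equating: y = (SD_Y/SD_X)(x − M_X) + M_Y
y = (20.1/16.0)(76 − 73.1) + 73.2
y = 1.256250 × 2.9 + 73.2 = 3.6431 + 73.2 = 76.8

76.8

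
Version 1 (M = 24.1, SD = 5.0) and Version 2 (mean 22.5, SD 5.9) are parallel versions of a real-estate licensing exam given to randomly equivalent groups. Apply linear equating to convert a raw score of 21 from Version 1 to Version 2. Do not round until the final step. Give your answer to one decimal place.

Linear equating: y = (SD_Y/SD_X)(x − M_X) + M_Y
y = (5.9/5.0)(21 − 24.1) + 22.5
y = 1.180000 × -3.1 + 22.5 = -3.6580 + 22.5 = 18.8

18.8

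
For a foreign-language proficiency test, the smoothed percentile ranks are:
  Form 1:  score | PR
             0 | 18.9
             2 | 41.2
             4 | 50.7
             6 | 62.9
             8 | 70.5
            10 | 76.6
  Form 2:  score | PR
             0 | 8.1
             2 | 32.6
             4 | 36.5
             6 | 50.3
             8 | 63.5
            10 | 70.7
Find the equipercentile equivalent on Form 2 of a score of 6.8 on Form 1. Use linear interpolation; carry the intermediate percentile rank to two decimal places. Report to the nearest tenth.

8.7

PR of 6.8 on Form 1: 62.9 + (6.8 − 6)/(8 − 6) × (70.5 − 62.9) = 65.94
On Form 2, PR 65.94 falls between score 8 (PR 63.5) and 10 (PR 70.7).
Interpolate: 8 + (65.94 − 63.5)/(70.7 − 63.5) × (10 − 8) = 8.7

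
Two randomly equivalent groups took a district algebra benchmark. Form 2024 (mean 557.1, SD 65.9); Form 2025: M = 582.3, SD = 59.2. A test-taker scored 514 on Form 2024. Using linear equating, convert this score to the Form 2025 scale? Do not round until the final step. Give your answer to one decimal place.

543.6

Linear equating: y = (SD_Y/SD_X)(x − M_X) + M_Y
y = (59.2/65.9)(514 − 557.1) + 582.3
y = 0.898331 × -43.1 + 582.3 = -38.7181 + 582.3 = 543.6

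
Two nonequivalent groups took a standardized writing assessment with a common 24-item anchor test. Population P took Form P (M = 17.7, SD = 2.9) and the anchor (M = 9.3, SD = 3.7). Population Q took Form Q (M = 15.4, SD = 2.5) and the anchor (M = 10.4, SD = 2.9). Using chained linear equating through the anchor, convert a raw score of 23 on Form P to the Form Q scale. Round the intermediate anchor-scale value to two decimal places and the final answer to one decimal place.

20.3

Form P → anchor (Population P): v = (3.7/2.9)(23 − 17.7) + 9.3 = 16.06
anchor → Form Q (Population Q): y = (2.5/2.9)(16.06 − 10.4) + 15.4 = 20.3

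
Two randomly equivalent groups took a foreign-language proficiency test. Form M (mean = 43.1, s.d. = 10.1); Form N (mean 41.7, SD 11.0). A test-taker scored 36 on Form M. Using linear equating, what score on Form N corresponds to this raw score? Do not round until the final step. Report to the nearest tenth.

Linear equating: y = (SD_Y/SD_X)(x − M_X) + M_Y
y = (11.0/10.1)(36 − 43.1) + 41.7
y = 1.089109 × -7.1 + 41.7 = -7.7327 + 41.7 = 34.0

34.0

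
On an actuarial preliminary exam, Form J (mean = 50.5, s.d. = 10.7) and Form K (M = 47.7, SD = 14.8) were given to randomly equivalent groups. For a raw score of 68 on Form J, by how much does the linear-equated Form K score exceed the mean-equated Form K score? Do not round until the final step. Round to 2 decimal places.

6.71

Mean-equated: 68 + (47.7 − 50.5) = 65.20
Linear-equated: (14.8/10.7)(68 − 50.5) + 47.7 = 71.906
Difference = 71.906 − 65.20 = 6.71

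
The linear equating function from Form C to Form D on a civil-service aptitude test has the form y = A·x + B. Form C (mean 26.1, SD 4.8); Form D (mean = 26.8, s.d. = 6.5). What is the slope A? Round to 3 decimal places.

1.354

A = SD_Y / SD_X = 6.5 / 4.8 = 1.354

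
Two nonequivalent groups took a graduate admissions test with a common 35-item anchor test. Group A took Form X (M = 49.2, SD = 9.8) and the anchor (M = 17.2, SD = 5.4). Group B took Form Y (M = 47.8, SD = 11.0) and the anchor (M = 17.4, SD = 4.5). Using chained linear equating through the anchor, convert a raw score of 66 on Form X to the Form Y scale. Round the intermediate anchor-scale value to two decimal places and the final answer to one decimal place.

Form X → anchor (Group A): v = (5.4/9.8)(66 − 49.2) + 17.2 = 26.46
anchor → Form Y (Group B): y = (11.0/4.5)(26.46 − 17.4) + 47.8 = 69.9

69.9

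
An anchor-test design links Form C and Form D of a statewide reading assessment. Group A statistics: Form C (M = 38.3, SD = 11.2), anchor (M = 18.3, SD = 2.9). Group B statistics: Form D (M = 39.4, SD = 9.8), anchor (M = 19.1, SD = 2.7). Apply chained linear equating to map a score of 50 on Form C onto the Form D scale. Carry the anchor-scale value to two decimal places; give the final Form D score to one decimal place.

47.5

Form C → anchor (Group A): v = (2.9/11.2)(50 − 38.3) + 18.3 = 21.33
anchor → Form D (Group B): y = (9.8/2.7)(21.33 − 19.1) + 39.4 = 47.5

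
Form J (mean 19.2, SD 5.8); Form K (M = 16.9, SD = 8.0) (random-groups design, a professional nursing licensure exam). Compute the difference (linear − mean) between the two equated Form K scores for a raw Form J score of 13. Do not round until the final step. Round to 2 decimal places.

-2.35

Mean-equated: 13 + (16.9 − 19.2) = 10.70
Linear-equated: (8.0/5.8)(13 − 19.2) + 16.9 = 8.348
Difference = 8.348 − 10.70 = -2.35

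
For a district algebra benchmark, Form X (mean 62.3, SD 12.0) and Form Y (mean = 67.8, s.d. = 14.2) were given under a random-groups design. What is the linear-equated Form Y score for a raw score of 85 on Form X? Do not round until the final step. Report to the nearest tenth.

Linear equating: y = (SD_Y/SD_X)(x − M_X) + M_Y
y = (14.2/12.0)(85 − 62.3) + 67.8
y = 1.183333 × 22.7 + 67.8 = 26.8617 + 67.8 = 94.7

94.7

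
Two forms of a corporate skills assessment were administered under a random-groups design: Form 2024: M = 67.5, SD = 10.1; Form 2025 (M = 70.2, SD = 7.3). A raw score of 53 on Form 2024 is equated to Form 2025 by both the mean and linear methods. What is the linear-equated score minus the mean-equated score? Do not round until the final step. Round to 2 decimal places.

4.02

Mean-equated: 53 + (70.2 − 67.5) = 55.70
Linear-equated: (7.3/10.1)(53 − 67.5) + 70.2 = 59.720
Difference = 59.720 − 55.70 = 4.02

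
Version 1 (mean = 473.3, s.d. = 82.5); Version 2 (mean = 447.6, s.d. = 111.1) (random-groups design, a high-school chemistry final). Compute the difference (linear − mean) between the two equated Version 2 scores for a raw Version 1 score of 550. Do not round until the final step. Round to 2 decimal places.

Mean-equated: 550 + (447.6 − 473.3) = 524.30
Linear-equated: (111.1/82.5)(550 − 473.3) + 447.6 = 550.889
Difference = 550.889 − 524.30 = 26.59

26.59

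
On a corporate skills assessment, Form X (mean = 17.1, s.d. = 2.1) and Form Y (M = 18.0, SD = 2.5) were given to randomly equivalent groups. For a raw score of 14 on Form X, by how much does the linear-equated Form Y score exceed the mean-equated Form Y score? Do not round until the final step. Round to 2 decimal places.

-0.59

Mean-equated: 14 + (18.0 − 17.1) = 14.90
Linear-equated: (2.5/2.1)(14 − 17.1) + 18.0 = 14.310
Difference = 14.310 − 14.90 = -0.59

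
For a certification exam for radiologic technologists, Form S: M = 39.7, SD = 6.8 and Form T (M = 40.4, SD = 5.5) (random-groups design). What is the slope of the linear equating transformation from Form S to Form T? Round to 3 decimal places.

A = SD_Y / SD_X = 5.5 / 6.8 = 0.809

0.809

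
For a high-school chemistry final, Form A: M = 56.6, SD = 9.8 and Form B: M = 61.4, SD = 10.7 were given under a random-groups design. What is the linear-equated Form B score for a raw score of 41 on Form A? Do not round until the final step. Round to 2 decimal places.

Linear equating: y = (SD_Y/SD_X)(x − M_X) + M_Y
y = (10.7/9.8)(41 − 56.6) + 61.4
y = 1.091837 × -15.6 + 61.4 = -17.0327 + 61.4 = 44.37

44.37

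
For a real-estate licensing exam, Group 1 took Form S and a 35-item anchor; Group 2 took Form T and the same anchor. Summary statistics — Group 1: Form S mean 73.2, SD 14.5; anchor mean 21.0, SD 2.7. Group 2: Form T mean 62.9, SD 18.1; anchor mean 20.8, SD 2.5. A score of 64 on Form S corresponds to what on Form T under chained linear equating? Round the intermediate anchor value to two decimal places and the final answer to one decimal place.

52.0

Form S → anchor (Group 1): v = (2.7/14.5)(64 − 73.2) + 21.0 = 19.29
anchor → Form T (Group 2): y = (18.1/2.5)(19.29 − 20.8) + 62.9 = 52.0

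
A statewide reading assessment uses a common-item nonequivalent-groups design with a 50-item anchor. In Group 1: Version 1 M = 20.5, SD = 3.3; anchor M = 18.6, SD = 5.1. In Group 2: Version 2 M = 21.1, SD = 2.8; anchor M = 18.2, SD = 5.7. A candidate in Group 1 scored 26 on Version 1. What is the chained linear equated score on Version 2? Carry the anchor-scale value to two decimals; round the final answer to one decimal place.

Version 1 → anchor (Group 1): v = (5.1/3.3)(26 − 20.5) + 18.6 = 27.10
anchor → Version 2 (Group 2): y = (2.8/5.7)(27.10 − 18.2) + 21.1 = 25.5

25.5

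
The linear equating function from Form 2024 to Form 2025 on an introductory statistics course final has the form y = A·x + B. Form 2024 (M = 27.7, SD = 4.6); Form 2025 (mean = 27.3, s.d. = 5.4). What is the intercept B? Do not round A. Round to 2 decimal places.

-5.22

A = SD_Y / SD_X = 5.4 / 4.6 = 1.173913
B = M_Y − A·M_X = 27.3 − 1.173913 × 27.7 = -5.22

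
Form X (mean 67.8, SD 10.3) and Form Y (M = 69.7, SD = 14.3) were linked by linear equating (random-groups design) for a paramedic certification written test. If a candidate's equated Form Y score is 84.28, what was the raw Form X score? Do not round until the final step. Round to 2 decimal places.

Invert y = (SD_Y/SD_X)(x − M_X) + M_Y:
x = (SD_X/SD_Y)(y − M_Y) + M_X = (10.3/14.3)(84.28 − 69.7) + 67.8
x = 0.720280 × 14.580 + 67.8 = 78.30

78.30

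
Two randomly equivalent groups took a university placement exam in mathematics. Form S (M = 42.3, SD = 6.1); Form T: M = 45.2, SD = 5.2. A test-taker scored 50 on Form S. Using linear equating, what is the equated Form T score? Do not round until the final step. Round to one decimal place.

51.8

Linear equating: y = (SD_Y/SD_X)(x − M_X) + M_Y
y = (5.2/6.1)(50 − 42.3) + 45.2
y = 0.852459 × 7.7 + 45.2 = 6.5639 + 45.2 = 51.8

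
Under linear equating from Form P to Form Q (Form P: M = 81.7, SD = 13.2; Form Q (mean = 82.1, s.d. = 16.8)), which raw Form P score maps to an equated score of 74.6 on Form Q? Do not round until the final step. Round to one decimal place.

Invert y = (SD_Y/SD_X)(x − M_X) + M_Y:
x = (SD_X/SD_Y)(y − M_Y) + M_X = (13.2/16.8)(74.6 − 82.1) + 81.7
x = 0.785714 × -7.500 + 81.7 = 75.8

75.8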